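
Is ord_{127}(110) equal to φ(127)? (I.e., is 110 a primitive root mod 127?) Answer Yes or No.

Yes

φ(127) = 127 − 1 = 126 = 2 · 3^2 · 7.
It suffices to check that the order of 110 is not a proper divisor of 126: compute 110^(126/q) for q ∈ {2, 3, 7}.
110^63 ≡ 126 (mod 127)  [q = 2: ≢ 1 ✓]
110^42 ≡ 19 (mod 127)  [q = 3: ≢ 1 ✓]
110^18 ≡ 64 (mod 127)  [q = 7: ≢ 1 ✓]
All checks pass, so 110 has order 126 and is a primitive root modulo 127.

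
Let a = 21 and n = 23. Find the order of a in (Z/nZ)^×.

22

Since 21 ∈ (Z/23Z)^×, its order divides φ(23) = 23 − 1 = 22 = 2 · 11.
Divisors of 22: 1, 2, 11, 22.
Check 21^d mod 23 for each divisor in increasing order:
21^1 ≡ 21 (mod 23)
21^2 ≡ 4 (mod 23)
21^11 ≡ 22 (mod 23)
21^22 ≡ 1 (mod 23) ✓
Hence ord(21) = 22.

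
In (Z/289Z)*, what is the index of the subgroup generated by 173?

By Lagrange's theorem, ord_289(173) divides φ(289) = φ(17^2) = 17·(17−1) = 272 = 2^4 · 17.
Divisors of 272: 1, 2, 4, 8, 16, 17, 34, 68, 136, 272.
Test each divisor d:
173^1 ≡ 173 (mod 289)
173^2 ≡ 162 (mod 289)
173^4 ≡ 234 (mod 289)
173^8 ≡ 135 (mod 289)
173^16 ≡ 18 (mod 289)
173^17 ≡ 224 (mod 289)
173^34 ≡ 179 (mod 289)
173^68 ≡ 251 (mod 289)
173^136 ≡ 288 (mod 289)
173^272 ≡ 1 (mod 289) ✓
So ord_289(173) = 272, hence |⟨173⟩| = 272.
The index is φ(289) / ord(173) = 272 / 272 = 1.

1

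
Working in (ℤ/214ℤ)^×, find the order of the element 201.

The order of 201 must divide φ(214) = φ(2)·φ(107) = 1·106 = 106 = 2 · 53.
Divisors of 106: 1, 2, 53, 106.
Compute 201^d (mod 214) for the divisors d until we hit 1:
201^1 ≡ 201
201^2 ≡ 169
201^53 ≡ 213
201^106 ≡ 1
Therefore the multiplicative order of 201 modulo 214 is 106.

106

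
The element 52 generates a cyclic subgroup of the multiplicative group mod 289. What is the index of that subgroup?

16

ord(52) | φ(289) = φ(17^2) = 17·(17−1) = 272 = 2^4 · 17.
Divisors of 272: 1, 2, 4, 8, 16, 17, 34, 68, 136, 272.
Evaluate successive powers at the divisors of 272:
52^1 ≡ 52 (mod 289)
52^2 ≡ 103 (mod 289)
52^4 ≡ 205 (mod 289)
52^8 ≡ 120 (mod 289)
52^16 ≡ 239 (mod 289)
52^17 ≡ 1 (mod 289) ✓
So ord_289(52) = 17, hence |⟨52⟩| = 17.
[(Z/289Z)^× : ⟨52⟩] = 272/17 = 16.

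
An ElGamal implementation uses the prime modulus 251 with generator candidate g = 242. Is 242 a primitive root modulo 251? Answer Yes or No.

φ(251) = 251 − 1 = 250 = 2 · 5^3.
An element g generates (Z/251Z)^× iff g^(250/q) ≢ 1 (mod 251) for each prime q ∈ {2, 5}.
242^125 ≡ 250 (mod 251)  [q = 2: ≢ 1 ✓]
242^50 ≡ 20 (mod 251)  [q = 5: ≢ 1 ✓]
Every test exponent gives a nontrivial residue, hence 242 generates the full group.

Yes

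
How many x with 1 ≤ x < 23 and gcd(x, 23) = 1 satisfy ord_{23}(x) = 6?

φ(23) = 23 − 1 = 22 = 2 · 11.
Since (Z/23Z)^× is cyclic of order 22, the number of elements of order d is φ(d) when d | 22 and 0 otherwise.
Here 22 is not a multiple of 6, so there are no elements of order 6.

0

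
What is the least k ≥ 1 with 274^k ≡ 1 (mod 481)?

By Lagrange's theorem, ord_481(274) divides φ(481) = φ(13·37) = (13−1)·(37−1) = 12·36 = 432 = 2^4 · 3^3.
Divisors of 432: 1, 2, 3, 4, 6, 8, 9, 12, 16, 18, 24, 27, 36, 48, 54, 72, 108, 144, 216, 432.
Test each divisor d:
274^1 ≡ 274 (mod 481)
274^2 ≡ 40 (mod 481)
274^3 ≡ 378 (mod 481)
274^4 ≡ 157 (mod 481)
274^6 ≡ 27 (mod 481)
274^8 ≡ 118 (mod 481)
274^9 ≡ 105 (mod 481)
274^12 ≡ 248 (mod 481)
274^16 ≡ 456 (mod 481)
274^18 ≡ 443 (mod 481)
274^24 ≡ 417 (mod 481)
274^27 ≡ 339 (mod 481)
274^36 ≡ 1 (mod 481) ✓
The smallest such exponent is 36, so the order of 274 is 36.

36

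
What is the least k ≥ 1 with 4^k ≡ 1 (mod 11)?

By Lagrange's theorem, ord_11(4) divides φ(11) = 11 − 1 = 10 = 2 · 5.
Divisors of 10: 1, 2, 5, 10.
Test each divisor d:
4^1 ≡ 4 (mod 11)
4^2 ≡ 5 (mod 11)
4^5 ≡ 1 (mod 11) ✓
The smallest such exponent is 5, so the order of 4 is 5.

5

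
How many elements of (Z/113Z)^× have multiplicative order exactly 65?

φ(113) = 113 − 1 = 112 = 2^4 · 7.
In a cyclic group of order 112, there are φ(d) elements of order d for each divisor d of 112, and zero for non-divisors.
Since 65 ∤ 112, the count is 0.

0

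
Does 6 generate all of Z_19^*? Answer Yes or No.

No

φ(19) = 19 − 1 = 18 = 2 · 3^2.
6 is a primitive root mod 19 iff 6^(φ(19)/q) ≢ 1 for every prime q | φ(19), i.e. q ∈ {2, 3}.
6^9 ≡ 1 (mod 19)  [q = 2: ≡ 1 ✗]
6^6 ≡ 11 (mod 19)  [q = 3: ≢ 1 ✓]
Since 6^9 ≡ 1, the order of 6 divides 9 < 18, so 6 is not a primitive root.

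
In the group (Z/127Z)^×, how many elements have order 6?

φ(127) = 127 − 1 = 126 = 2 · 3^2 · 7.
(Z/127Z)^× is cyclic (|G| = 126); a cyclic group of order m has exactly φ(d) elements of each order d | m, and none otherwise.
6 = 2 · 3 divides 126, and φ(6) = 2.

2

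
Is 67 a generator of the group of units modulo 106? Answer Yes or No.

Yes

φ(106) = φ(2)·φ(53) = 1·52 = 52 = 2^2 · 13.
67 is a primitive root mod 106 iff 67^(φ(106)/q) ≢ 1 for every prime q | φ(106), i.e. q ∈ {2, 13}.
67^26 ≡ 105 (mod 106)  [q = 2: ≢ 1 ✓]
67^4 ≡ 97 (mod 106)  [q = 13: ≢ 1 ✓]
Every test exponent gives a nontrivial residue, hence 67 generates the full group.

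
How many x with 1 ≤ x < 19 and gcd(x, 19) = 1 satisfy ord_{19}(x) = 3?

2

φ(19) = 19 − 1 = 18 = 2 · 3^2.
(Z/19Z)^× is cyclic (|G| = 18); a cyclic group of order m has exactly φ(d) elements of each order d | m, and none otherwise.
3 | 18, and φ(3) = 3 − 1 = 2.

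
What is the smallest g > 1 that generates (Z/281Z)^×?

φ(281) = 281 − 1 = 280 = 2^3 · 5 · 7.
Test candidates g = 2, 3, … against the prime factors q ∈ {2, 5, 7} of φ(281): g is a generator iff g^(280/q) ≢ 1 for every such q.
g = 2: 2^140 ≡ 1 — hits 1, so not a primitive root.
g = 3: 3^140 ≡ 280; 3^56 ≡ 86; 3^40 ≡ 249 — none is 1, so 3 is a primitive root.
Hence the least primitive root of 281 is 3.

3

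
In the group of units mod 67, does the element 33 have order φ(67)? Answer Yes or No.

No

φ(67) = 67 − 1 = 66 = 2 · 3 · 11.
33 is a primitive root mod 67 iff 33^(φ(67)/q) ≢ 1 for every prime q | φ(67), i.e. q ∈ {2, 3, 11}.
33^33 ≡ 1 (mod 67)  [q = 2: ≡ 1 ✗]
33^22 ≡ 29 (mod 67)  [q = 3: ≢ 1 ✓]
33^6 ≡ 22 (mod 67)  [q = 11: ≢ 1 ✓]
33^33 ≡ 1 shows ord(33) | 33, strictly less than φ(67); not a primitive root.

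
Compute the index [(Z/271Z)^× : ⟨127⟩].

5

By Lagrange's theorem, ord_271(127) divides φ(271) = 271 − 1 = 270 = 2 · 3^3 · 5.
Divisors of 270: 1, 2, 3, 5, 6, 9, 10, 15, 18, 27, 30, 45, 54, 90, 135, 270.
Test each divisor d:
127^1 ≡ 127 (mod 271)
127^2 ≡ 140 (mod 271)
127^3 ≡ 165 (mod 271)
127^5 ≡ 65 (mod 271)
127^6 ≡ 125 (mod 271)
127^9 ≡ 29 (mod 271)
127^10 ≡ 160 (mod 271)
127^15 ≡ 102 (mod 271)
127^18 ≡ 28 (mod 271)
127^27 ≡ 270 (mod 271)
127^30 ≡ 106 (mod 271)
127^45 ≡ 243 (mod 271)
127^54 ≡ 1 (mod 271) ✓
So ord_271(127) = 54, hence |⟨127⟩| = 54.
Index = |(Z/271Z)^×| / |⟨127⟩| = 270 / 54 = 5.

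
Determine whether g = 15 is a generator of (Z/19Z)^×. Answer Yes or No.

φ(19) = 19 − 1 = 18 = 2 · 3^2.
15 is a primitive root mod 19 iff 15^(φ(19)/q) ≢ 1 for every prime q | φ(19), i.e. q ∈ {2, 3}.
15^9 ≡ 18 (mod 19)  [q = 2: ≢ 1 ✓]
15^6 ≡ 11 (mod 19)  [q = 3: ≢ 1 ✓]
All checks pass, so 15 has order 18 and is a primitive root modulo 19.

Yes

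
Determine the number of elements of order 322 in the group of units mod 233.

φ(233) = 233 − 1 = 232 = 2^3 · 29.
Since (Z/233Z)^× is cyclic of order 232, the number of elements of order d is φ(d) when d | 232 and 0 otherwise.
Here 232 is not a multiple of 322, so there are no elements of order 322.

0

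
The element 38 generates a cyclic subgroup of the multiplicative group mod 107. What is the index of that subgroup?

1

ord(38) | φ(107) = 107 − 1 = 106 = 2 · 53.
Divisors of 106: 1, 2, 53, 106.
Compute 38^d (mod 107) for the divisors d until we hit 1:
38^1 ≡ 38 (mod 107)
38^2 ≡ 53 (mod 107)
38^53 ≡ 106 (mod 107)
38^106 ≡ 1 (mod 107) ✓
Thus |⟨38⟩| = ord(38) = 106.
The index is φ(107) / ord(38) = 106 / 106 = 1.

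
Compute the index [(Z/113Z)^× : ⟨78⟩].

Since 78 ∈ (Z/113Z)^×, its order divides φ(113) = 113 − 1 = 112 = 2^4 · 7.
Divisors of 112: 1, 2, 4, 7, 8, 14, 16, 28, 56, 112.
Evaluate successive powers at the divisors of 112:
78^1 ≡ 78 (mod 113)
78^2 ≡ 95 (mod 113)
78^4 ≡ 98 (mod 113)
78^7 ≡ 42 (mod 113)
78^8 ≡ 112 (mod 113)
78^14 ≡ 69 (mod 113)
78^16 ≡ 1 (mod 113) ✓
The order of 78 is 16, so the subgroup it generates has 16 elements.
Index = |(Z/113Z)^×| / |⟨78⟩| = 112 / 16 = 7.

7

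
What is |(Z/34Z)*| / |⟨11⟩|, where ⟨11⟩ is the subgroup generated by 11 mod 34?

Since 11 ∈ (Z/34Z)^×, its order divides φ(34) = φ(2)·φ(17) = 1·16 = 16 = 2^4.
Divisors of 16: 1, 2, 4, 8, 16.
Compute 11^d (mod 34) for the divisors d until we hit 1:
11^1 ≡ 11 (mod 34)
11^2 ≡ 19 (mod 34)
11^4 ≡ 21 (mod 34)
11^8 ≡ 33 (mod 34)
11^16 ≡ 1 (mod 34) ✓
So ord_34(11) = 16, hence |⟨11⟩| = 16.
The index is φ(34) / ord(11) = 16 / 16 = 1.

1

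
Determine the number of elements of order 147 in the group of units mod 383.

0

φ(383) = 383 − 1 = 382 = 2 · 191.
(Z/383Z)^× is cyclic (|G| = 382); a cyclic group of order m has exactly φ(d) elements of each order d | m, and none otherwise.
147 does not divide 382, so no element of (Z/383Z)^× has order 147.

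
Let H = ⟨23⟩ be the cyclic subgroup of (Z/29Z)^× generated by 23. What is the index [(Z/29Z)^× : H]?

4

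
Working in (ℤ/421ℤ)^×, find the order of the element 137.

84

ord(137) | φ(421) = 421 − 1 = 420 = 2^2 · 3 · 5 · 7.
Divisors of 420: 1, 2, 3, 4, 5, 6, 7, 10, 12, 14, 15, 20, 21, 28, 30, 35, 42, 60, 70, 84, 105, 140, 210, 420.
Compute 137^d (mod 421) for the divisors d until we hit 1:
137^1 ≡ 137 (mod 421)
137^2 ≡ 245 (mod 421)
137^3 ≡ 306 (mod 421)
137^4 ≡ 243 (mod 421)
137^5 ≡ 32 (mod 421)
137^6 ≡ 174 (mod 421)
137^7 ≡ 262 (mod 421)
137^10 ≡ 182 (mod 421)
137^12 ≡ 385 (mod 421)
137^14 ≡ 21 (mod 421)
137^15 ≡ 351 (mod 421)
137^20 ≡ 286 (mod 421)
137^21 ≡ 29 (mod 421)
137^28 ≡ 20 (mod 421)
137^30 ≡ 269 (mod 421)
137^35 ≡ 188 (mod 421)
137^42 ≡ 420 (mod 421)
137^60 ≡ 370 (mod 421)
137^70 ≡ 401 (mod 421)
137^84 ≡ 1 (mod 421) ✓
Hence ord(137) = 84.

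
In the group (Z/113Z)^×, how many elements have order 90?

φ(113) = 113 − 1 = 112 = 2^4 · 7.
(Z/113Z)^× is cyclic (|G| = 112); a cyclic group of order m has exactly φ(d) elements of each order d | m, and none otherwise.
Here 112 is not a multiple of 90, so there are no elements of order 90.

0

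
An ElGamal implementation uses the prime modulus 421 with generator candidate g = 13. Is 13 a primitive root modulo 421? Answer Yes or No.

φ(421) = 421 − 1 = 420 = 2^2 · 3 · 5 · 7.
Test 13^(420/q) mod 421 for each prime factor q of 420:
13^210 ≡ 420 (mod 421)  [q = 2: ≢ 1 ✓]
13^140 ≡ 1 (mod 421)  [q = 3: ≡ 1 ✗]
13^84 ≡ 354 (mod 421)  [q = 5: ≢ 1 ✓]
13^60 ≡ 1 (mod 421)  [q = 7: ≡ 1 ✗]
Since 13^140 ≡ 1, the order of 13 divides 140 < 420, so 13 is not a primitive root.

No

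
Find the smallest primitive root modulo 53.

2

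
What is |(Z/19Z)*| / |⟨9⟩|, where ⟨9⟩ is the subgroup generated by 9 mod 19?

Since 9 ∈ (Z/19Z)^×, its order divides φ(19) = 19 − 1 = 18 = 2 · 3^2.
Divisors of 18: 1, 2, 3, 6, 9, 18.
Evaluate successive powers at the divisors of 18:
9^1 ≡ 9 (mod 19)
9^2 ≡ 5 (mod 19)
9^3 ≡ 7 (mod 19)
9^6 ≡ 11 (mod 19)
9^9 ≡ 1 (mod 19) ✓
The order of 9 is 9, so the subgroup it generates has 9 elements.
Index = |(Z/19Z)^×| / |⟨9⟩| = 18 / 9 = 2.

2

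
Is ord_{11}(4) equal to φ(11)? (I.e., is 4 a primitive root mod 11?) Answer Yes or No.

No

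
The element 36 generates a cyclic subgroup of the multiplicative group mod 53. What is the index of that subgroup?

The order of 36 must divide φ(53) = 53 − 1 = 52 = 2^2 · 13.
Divisors of 52: 1, 2, 4, 13, 26, 52.
Compute 36^d (mod 53) for the divisors d until we hit 1:
36^1 ≡ 36 (mod 53)
36^2 ≡ 24 (mod 53)
36^4 ≡ 46 (mod 53)
36^13 ≡ 1 (mod 53) ✓
The order of 36 is 13, so the subgroup it generates has 13 elements.
Index = |(Z/53Z)^×| / |⟨36⟩| = 52 / 13 = 4.

4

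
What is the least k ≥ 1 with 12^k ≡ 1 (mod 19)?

6

ord(12) | φ(19) = 19 − 1 = 18 = 2 · 3^2.
Divisors of 18: 1, 2, 3, 6, 9, 18.
Compute 12^d (mod 19) for the divisors d until we hit 1:
12^1 ≡ 12
12^2 ≡ 11
12^3 ≡ 18
12^6 ≡ 1
The smallest such exponent is 6, so the order of 12 is 6.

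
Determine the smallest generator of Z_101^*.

φ(101) = 101 − 1 = 100 = 2^2 · 5^2.
Test candidates g = 2, 3, … against the prime factors q ∈ {2, 5} of φ(101): g is a generator iff g^(100/q) ≢ 1 for every such q.
g = 2: 2^50 ≡ 100; 2^20 ≡ 95 — none is 1, so 2 is a primitive root.
Hence the least primitive root of 101 is 2.

2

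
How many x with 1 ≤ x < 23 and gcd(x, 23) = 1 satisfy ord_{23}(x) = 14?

0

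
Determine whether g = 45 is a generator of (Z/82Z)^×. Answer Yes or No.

No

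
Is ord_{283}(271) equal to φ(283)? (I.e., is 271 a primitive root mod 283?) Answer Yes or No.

No

φ(283) = 283 − 1 = 282 = 2 · 3 · 47.
An element g generates (Z/283Z)^× iff g^(282/q) ≢ 1 (mod 283) for each prime q ∈ {2, 3, 47}.
271^141 ≡ 1 (mod 283)  [q = 2: ≡ 1 ✗]
271^94 ≡ 238 (mod 283)  [q = 3: ≢ 1 ✓]
271^6 ≡ 51 (mod 283)  [q = 47: ≢ 1 ✓]
The check at q = 2 fails, so 271 generates a proper subgroup.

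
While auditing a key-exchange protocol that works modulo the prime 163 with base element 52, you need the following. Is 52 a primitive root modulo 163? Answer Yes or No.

Yes

φ(163) = 163 − 1 = 162 = 2 · 3^4.
Test 52^(162/q) mod 163 for each prime factor q of 162:
52^81 ≡ 162 (mod 163)  [q = 2: ≢ 1 ✓]
52^54 ≡ 58 (mod 163)  [q = 3: ≢ 1 ✓]
Every test exponent gives a nontrivial residue, hence 52 generates the full group.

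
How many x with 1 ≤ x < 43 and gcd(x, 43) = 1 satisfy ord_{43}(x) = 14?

6

φ(43) = 43 − 1 = 42 = 2 · 3 · 7.
In a cyclic group of order 42, there are φ(d) elements of order d for each divisor d of 42, and zero for non-divisors.
14 = 2 · 7 divides 42, and φ(14) = 6.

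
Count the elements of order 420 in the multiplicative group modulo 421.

φ(421) = 421 − 1 = 420 = 2^2 · 3 · 5 · 7.
In a cyclic group of order 420, there are φ(d) elements of order d for each divisor d of 420, and zero for non-divisors.
420 = 2^2 · 3 · 5 · 7 divides 420, and φ(420) = 96.

96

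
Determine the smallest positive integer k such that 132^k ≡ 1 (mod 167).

By Lagrange's theorem, ord_167(132) divides φ(167) = 167 − 1 = 166 = 2 · 83.
Divisors of 166: 1, 2, 83, 166.
Compute 132^d (mod 167) for the divisors d until we hit 1:
132^1 ≡ 132 (mod 167)
132^2 ≡ 56 (mod 167)
132^83 ≡ 1 (mod 167) ✓
Therefore the multiplicative order of 132 modulo 167 is 83.

83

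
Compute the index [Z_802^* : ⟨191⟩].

1

Since 191 ∈ (Z/802Z)^×, its order divides φ(802) = φ(2)·φ(401) = 1·400 = 400 = 2^4 · 5^2.
Divisors of 400: 1, 2, 4, 5, 8, 10, 16, 20, 25, 40, 50, 80, 100, 200, 400.
Compute 191^d (mod 802) for the divisors d until we hit 1:
191^1 ≡ 191 (mod 802)
191^2 ≡ 391 (mod 802)
191^4 ≡ 501 (mod 802)
191^5 ≡ 253 (mod 802)
191^8 ≡ 777 (mod 802)
191^10 ≡ 651 (mod 802)
191^16 ≡ 625 (mod 802)
191^20 ≡ 345 (mod 802)
191^25 ≡ 669 (mod 802)
191^40 ≡ 329 (mod 802)
191^50 ≡ 45 (mod 802)
191^80 ≡ 773 (mod 802)
191^100 ≡ 421 (mod 802)
191^200 ≡ 801 (mod 802)
191^400 ≡ 1 (mod 802) ✓
The order of 191 is 400, so the subgroup it generates has 400 elements.
Index = |(Z/802Z)^×| / |⟨191⟩| = 400 / 400 = 1.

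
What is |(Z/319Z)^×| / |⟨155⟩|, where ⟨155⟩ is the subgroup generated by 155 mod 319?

ord(155) | φ(319) = φ(11·29) = (11−1)·(29−1) = 10·28 = 280 = 2^3 · 5 · 7.
Divisors of 280: 1, 2, 4, 5, 7, 8, 10, 14, 20, 28, 35, 40, 56, 70, 140, 280.
Test each divisor d:
155^1 ≡ 155 (mod 319)
155^2 ≡ 100 (mod 319)
155^4 ≡ 111 (mod 319)
155^5 ≡ 298 (mod 319)
155^7 ≡ 133 (mod 319)
155^8 ≡ 199 (mod 319)
155^10 ≡ 122 (mod 319)
155^14 ≡ 144 (mod 319)
155^20 ≡ 210 (mod 319)
155^28 ≡ 1 (mod 319) ✓
The order of 155 is 28, so the subgroup it generates has 28 elements.
[(Z/319Z)^× : ⟨155⟩] = 280/28 = 10.

10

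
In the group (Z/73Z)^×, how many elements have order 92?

φ(73) = 73 − 1 = 72 = 2^3 · 3^2.
Since (Z/73Z)^× is cyclic of order 72, the number of elements of order d is φ(d) when d | 72 and 0 otherwise.
Here 72 is not a multiple of 92, so there are no elements of order 92.

0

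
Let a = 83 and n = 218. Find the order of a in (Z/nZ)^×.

By Lagrange's theorem, ord_218(83) divides φ(218) = φ(2)·φ(109) = 1·108 = 108 = 2^2 · 3^3.
Divisors of 108: 1, 2, 3, 4, 6, 9, 12, 18, 27, 36, 54, 108.
Test each divisor d:
83^1 ≡ 83
83^2 ≡ 131
83^3 ≡ 191
83^4 ≡ 157
83^6 ≡ 75
83^9 ≡ 155
83^12 ≡ 175
83^18 ≡ 45
83^27 ≡ 217
83^36 ≡ 63
83^54 ≡ 1
Therefore the multiplicative order of 83 modulo 218 is 54.

54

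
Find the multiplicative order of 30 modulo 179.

178

Since 30 ∈ (Z/179Z)^×, its order divides φ(179) = 179 − 1 = 178 = 2 · 89.
Divisors of 178: 1, 2, 89, 178.
Check 30^d mod 179 for each divisor in increasing order:
30^1 ≡ 30 (mod 179)
30^2 ≡ 5 (mod 179)
30^89 ≡ 178 (mod 179)
30^178 ≡ 1 (mod 179) ✓
Hence ord(30) = 178.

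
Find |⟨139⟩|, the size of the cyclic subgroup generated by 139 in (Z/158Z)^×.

78

The order of 139 must divide φ(158) = φ(2)·φ(79) = 1·78 = 78 = 2 · 3 · 13.
Divisors of 78: 1, 2, 3, 6, 13, 26, 39, 78.
Check 139^d mod 158 for each divisor in increasing order:
139^1 ≡ 139 (mod 158)
139^2 ≡ 45 (mod 158)
139^3 ≡ 93 (mod 158)
139^6 ≡ 117 (mod 158)
139^13 ≡ 135 (mod 158)
139^26 ≡ 55 (mod 158)
139^39 ≡ 157 (mod 158)
139^78 ≡ 1 (mod 158) ✓
Hence ord(139) = 78.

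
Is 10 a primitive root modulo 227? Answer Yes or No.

No

φ(227) = 227 − 1 = 226 = 2 · 113.
Test 10^(226/q) mod 227 for each prime factor q of 226:
10^113 ≡ 1 (mod 227)  [q = 2: ≡ 1 ✗]
10^2 ≡ 100 (mod 227)  [q = 113: ≢ 1 ✓]
Since 10^113 ≡ 1, the order of 10 divides 113 < 226, so 10 is not a primitive root.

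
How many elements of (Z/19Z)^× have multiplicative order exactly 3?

φ(19) = 19 − 1 = 18 = 2 · 3^2.
Since (Z/19Z)^× is cyclic of order 18, the number of elements of order d is φ(d) when d | 18 and 0 otherwise.
3 | 18, and φ(3) = 3 − 1 = 2.

2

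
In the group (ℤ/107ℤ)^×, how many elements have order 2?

1

φ(107) = 107 − 1 = 106 = 2 · 53.
Since (Z/107Z)^× is cyclic of order 106, the number of elements of order d is φ(d) when d | 106 and 0 otherwise.
2 | 106, and φ(2) = 2 − 1 = 1.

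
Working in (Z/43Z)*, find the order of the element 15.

21

The order of 15 must divide φ(43) = 43 − 1 = 42 = 2 · 3 · 7.
Divisors of 42: 1, 2, 3, 6, 7, 14, 21, 42.
Compute 15^d (mod 43) for the divisors d until we hit 1:
15^1 ≡ 15
15^2 ≡ 10
15^3 ≡ 21
15^6 ≡ 11
15^7 ≡ 36
15^14 ≡ 6
15^21 ≡ 1
Hence ord(15) = 21.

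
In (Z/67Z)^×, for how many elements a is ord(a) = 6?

φ(67) = 67 − 1 = 66 = 2 · 3 · 11.
In a cyclic group of order 66, there are φ(d) elements of order d for each divisor d of 66, and zero for non-divisors.
6 = 2 · 3 divides 66, and φ(6) = 2.

2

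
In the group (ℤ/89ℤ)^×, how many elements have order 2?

1

φ(89) = 89 − 1 = 88 = 2^3 · 11.
In a cyclic group of order 88, there are φ(d) elements of order d for each divisor d of 88, and zero for non-divisors.
2 | 88, and φ(2) = 2 − 1 = 1.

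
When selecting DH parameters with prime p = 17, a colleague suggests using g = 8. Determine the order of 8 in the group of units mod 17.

The order of 8 must divide φ(17) = 17 − 1 = 16 = 2^4.
Divisors of 16: 1, 2, 4, 8, 16.
Check 8^d mod 17 for each divisor in increasing order:
8^1 ≡ 8
8^2 ≡ 13
8^4 ≡ 16
8^8 ≡ 1
Hence ord(8) = 8.

8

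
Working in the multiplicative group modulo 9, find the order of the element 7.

3

Since 7 ∈ (Z/9Z)^×, its order divides φ(9) = φ(3^2) = 3·(3−1) = 6 = 2 · 3.
Divisors of 6: 1, 2, 3, 6.
Evaluate successive powers at the divisors of 6:
7^1 ≡ 7 (mod 9)
7^2 ≡ 4 (mod 9)
7^3 ≡ 1 (mod 9) ✓
The smallest such exponent is 3, so the order of 7 is 3.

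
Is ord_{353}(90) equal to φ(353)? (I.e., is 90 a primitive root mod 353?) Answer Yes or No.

φ(353) = 353 − 1 = 352 = 2^5 · 11.
It suffices to check that the order of 90 is not a proper divisor of 352: compute 90^(352/q) for q ∈ {2, 11}.
90^176 ≡ 352 (mod 353)  [q = 2: ≢ 1 ✓]
90^32 ≡ 185 (mod 353)  [q = 11: ≢ 1 ✓]
Every test exponent gives a nontrivial residue, hence 90 generates the full group.

Yes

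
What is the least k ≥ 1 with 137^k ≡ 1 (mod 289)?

17

Since 137 ∈ (Z/289Z)^×, its order divides φ(289) = φ(17^2) = 17·(17−1) = 272 = 2^4 · 17.
Divisors of 272: 1, 2, 4, 8, 16, 17, 34, 68, 136, 272.
Check 137^d mod 289 for each divisor in increasing order:
137^1 ≡ 137 (mod 289)
137^2 ≡ 273 (mod 289)
137^4 ≡ 256 (mod 289)
137^8 ≡ 222 (mod 289)
137^16 ≡ 154 (mod 289)
137^17 ≡ 1 (mod 289) ✓
The smallest such exponent is 17, so the order of 137 is 17.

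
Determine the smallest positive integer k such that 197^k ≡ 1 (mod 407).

18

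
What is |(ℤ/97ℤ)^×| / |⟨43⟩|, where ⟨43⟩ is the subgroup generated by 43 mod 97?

Since 43 ∈ (Z/97Z)^×, its order divides φ(97) = 97 − 1 = 96 = 2^5 · 3.
Divisors of 96: 1, 2, 3, 4, 6, 8, 12, 16, 24, 32, 48, 96.
Evaluate successive powers at the divisors of 96:
43^1 ≡ 43 (mod 97)
43^2 ≡ 6 (mod 97)
43^3 ≡ 64 (mod 97)
43^4 ≡ 36 (mod 97)
43^6 ≡ 22 (mod 97)
43^8 ≡ 35 (mod 97)
43^12 ≡ 96 (mod 97)
43^16 ≡ 61 (mod 97)
43^24 ≡ 1 (mod 97) ✓
So ord_97(43) = 24, hence |⟨43⟩| = 24.
Index = |(Z/97Z)^×| / |⟨43⟩| = 96 / 24 = 4.

4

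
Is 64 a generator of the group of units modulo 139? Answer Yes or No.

No

φ(139) = 139 − 1 = 138 = 2 · 3 · 23.
Test 64^(138/q) mod 139 for each prime factor q of 138:
64^69 ≡ 1 (mod 139)  [q = 2: ≡ 1 ✗]
64^46 ≡ 1 (mod 139)  [q = 3: ≡ 1 ✗]
64^6 ≡ 100 (mod 139)  [q = 23: ≢ 1 ✓]
Since 64^69 ≡ 1, the order of 64 divides 69 < 138, so 64 is not a primitive root.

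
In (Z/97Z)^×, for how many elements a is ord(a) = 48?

φ(97) = 97 − 1 = 96 = 2^5 · 3.
(Z/97Z)^× is cyclic (|G| = 96); a cyclic group of order m has exactly φ(d) elements of each order d | m, and none otherwise.
48 = 2^4 · 3 divides 96, and φ(48) = 16.

16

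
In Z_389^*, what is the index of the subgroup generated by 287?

By Lagrange's theorem, ord_389(287) divides φ(389) = 389 − 1 = 388 = 2^2 · 97.
Divisors of 388: 1, 2, 4, 97, 194, 388.
Test each divisor d:
287^1 ≡ 287 (mod 389)
287^2 ≡ 290 (mod 389)
287^4 ≡ 76 (mod 389)
287^97 ≡ 388 (mod 389)
287^194 ≡ 1 (mod 389) ✓
Thus |⟨287⟩| = ord(287) = 194.
Index = |(Z/389Z)^×| / |⟨287⟩| = 388 / 194 = 2.

2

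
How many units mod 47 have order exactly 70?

φ(47) = 47 − 1 = 46 = 2 · 23.
In a cyclic group of order 46, there are φ(d) elements of order d for each divisor d of 46, and zero for non-divisors.
70 does not divide 46, so no element of (Z/47Z)^× has order 70.

0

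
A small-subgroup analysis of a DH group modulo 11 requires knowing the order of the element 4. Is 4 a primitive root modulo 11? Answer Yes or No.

No

φ(11) = 11 − 1 = 10 = 2 · 5.
Test 4^(10/q) mod 11 for each prime factor q of 10:
4^5 ≡ 1 (mod 11)  [q = 2: ≡ 1 ✗]
4^2 ≡ 5 (mod 11)  [q = 5: ≢ 1 ✓]
4^5 ≡ 1 shows ord(4) | 5, strictly less than φ(11); not a primitive root.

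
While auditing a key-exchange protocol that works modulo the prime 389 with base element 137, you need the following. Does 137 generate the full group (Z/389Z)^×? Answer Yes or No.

No

φ(389) = 389 − 1 = 388 = 2^2 · 97.
137 is a primitive root mod 389 iff 137^(φ(389)/q) ≢ 1 for every prime q | φ(389), i.e. q ∈ {2, 97}.
137^194 ≡ 1 (mod 389)  [q = 2: ≡ 1 ✗]
137^4 ≡ 73 (mod 389)  [q = 97: ≢ 1 ✓]
The check at q = 2 fails, so 137 generates a proper subgroup.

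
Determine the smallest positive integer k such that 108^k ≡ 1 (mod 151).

150

Since 108 ∈ (Z/151Z)^×, its order divides φ(151) = 151 − 1 = 150 = 2 · 3 · 5^2.
Divisors of 150: 1, 2, 3, 5, 6, 10, 15, 25, 30, 50, 75, 150.
Check 108^d mod 151 for each divisor in increasing order:
108^1 ≡ 108 (mod 151)
108^2 ≡ 37 (mod 151)
108^3 ≡ 70 (mod 151)
108^5 ≡ 23 (mod 151)
108^6 ≡ 68 (mod 151)
108^10 ≡ 76 (mod 151)
108^15 ≡ 87 (mod 151)
108^25 ≡ 119 (mod 151)
108^30 ≡ 19 (mod 151)
108^50 ≡ 118 (mod 151)
108^75 ≡ 150 (mod 151)
108^150 ≡ 1 (mod 151) ✓
Therefore the multiplicative order of 108 modulo 151 is 150.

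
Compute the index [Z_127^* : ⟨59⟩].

7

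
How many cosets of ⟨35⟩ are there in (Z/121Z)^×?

1

ord(35) | φ(121) = φ(11^2) = 11·(11−1) = 110 = 2 · 5 · 11.
Divisors of 110: 1, 2, 5, 10, 11, 22, 55, 110.
Compute 35^d (mod 121) for the divisors d until we hit 1:
35^1 ≡ 35
35^2 ≡ 15
35^5 ≡ 10
35^10 ≡ 100
35^11 ≡ 112
35^22 ≡ 81
35^55 ≡ 120
35^110 ≡ 1
So ord_121(35) = 110, hence |⟨35⟩| = 110.
The index is φ(121) / ord(35) = 110 / 110 = 1.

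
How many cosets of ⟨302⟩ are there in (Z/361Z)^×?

ord(302) | φ(361) = φ(19^2) = 19·(19−1) = 342 = 2 · 3^2 · 19.
Divisors of 342: 1, 2, 3, 6, 9, 18, 19, 38, 57, 114, 171, 342.
Check 302^d mod 361 for each divisor in increasing order:
302^1 ≡ 302 (mod 361)
302^2 ≡ 232 (mod 361)
302^3 ≡ 30 (mod 361)
302^6 ≡ 178 (mod 361)
302^9 ≡ 286 (mod 361)
302^18 ≡ 210 (mod 361)
302^19 ≡ 245 (mod 361)
302^38 ≡ 99 (mod 361)
302^57 ≡ 68 (mod 361)
302^114 ≡ 292 (mod 361)
302^171 ≡ 1 (mod 361) ✓
So ord_361(302) = 171, hence |⟨302⟩| = 171.
Index = |(Z/361Z)^×| / |⟨302⟩| = 342 / 171 = 2.

2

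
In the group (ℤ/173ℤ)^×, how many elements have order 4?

2

φ(173) = 173 − 1 = 172 = 2^2 · 43.
(Z/173Z)^× is cyclic (|G| = 172); a cyclic group of order m has exactly φ(d) elements of each order d | m, and none otherwise.
4 = 2^2 divides 172, and φ(4) = 2.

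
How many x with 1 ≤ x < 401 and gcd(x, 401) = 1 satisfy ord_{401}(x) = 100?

φ(401) = 401 − 1 = 400 = 2^4 · 5^2.
(Z/401Z)^× is cyclic (|G| = 400); a cyclic group of order m has exactly φ(d) elements of each order d | m, and none otherwise.
100 = 2^2 · 5^2 divides 400, and φ(100) = 40.

40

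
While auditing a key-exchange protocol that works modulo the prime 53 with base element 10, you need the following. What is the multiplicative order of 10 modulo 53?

13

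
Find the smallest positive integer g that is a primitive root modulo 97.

5

φ(97) = 97 − 1 = 96 = 2^5 · 3.
Test candidates g = 2, 3, … against the prime factors q ∈ {2, 3} of φ(97): g is a generator iff g^(96/q) ≢ 1 for every such q.
g = 2: 2^48 ≡ 1 — hits 1, so not a primitive root.
g = 3: 3^48 ≡ 1 — hits 1, so not a primitive root.
g = 4: 4^48 ≡ 1 — hits 1, so not a primitive root.
g = 5: 5^48 ≡ 96; 5^32 ≡ 35 — none is 1, so 5 is a primitive root.
The smallest primitive root modulo 97 is 5.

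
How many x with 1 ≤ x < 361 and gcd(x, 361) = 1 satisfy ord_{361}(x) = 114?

36

φ(361) = φ(19^2) = 19·(19−1) = 342 = 2 · 3^2 · 19.
(Z/361Z)^× is cyclic (|G| = 342); a cyclic group of order m has exactly φ(d) elements of each order d | m, and none otherwise.
114 = 2 · 3 · 19 divides 342, and φ(114) = 36.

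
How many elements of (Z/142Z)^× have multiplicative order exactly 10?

φ(142) = φ(2)·φ(71) = 1·70 = 70 = 2 · 5 · 7.
Since (Z/142Z)^× is cyclic of order 70, the number of elements of order d is φ(d) when d | 70 and 0 otherwise.
10 = 2 · 5 divides 70, and φ(10) = 4.

4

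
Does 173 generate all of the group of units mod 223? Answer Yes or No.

φ(223) = 223 − 1 = 222 = 2 · 3 · 37.
An element g generates (Z/223Z)^× iff g^(222/q) ≢ 1 (mod 223) for each prime q ∈ {2, 3, 37}.
173^111 ≡ 222 (mod 223)  [q = 2: ≢ 1 ✓]
173^74 ≡ 183 (mod 223)  [q = 3: ≢ 1 ✓]
173^6 ≡ 128 (mod 223)  [q = 37: ≢ 1 ✓]
All checks pass, so 173 has order 222 and is a primitive root modulo 223.

Yes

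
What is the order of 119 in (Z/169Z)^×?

ord(119) | φ(169) = φ(13^2) = 13·(13−1) = 156 = 2^2 · 3 · 13.
Divisors of 156: 1, 2, 3, 4, 6, 12, 13, 26, 39, 52, 78, 156.
Compute 119^d (mod 169) for the divisors d until we hit 1:
119^1 ≡ 119 (mod 169)
119^2 ≡ 134 (mod 169)
119^3 ≡ 60 (mod 169)
119^4 ≡ 42 (mod 169)
119^6 ≡ 51 (mod 169)
119^12 ≡ 66 (mod 169)
119^13 ≡ 80 (mod 169)
119^26 ≡ 147 (mod 169)
119^39 ≡ 99 (mod 169)
119^52 ≡ 146 (mod 169)
119^78 ≡ 168 (mod 169)
119^156 ≡ 1 (mod 169) ✓
Hence ord(119) = 156.

156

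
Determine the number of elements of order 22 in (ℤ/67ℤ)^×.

10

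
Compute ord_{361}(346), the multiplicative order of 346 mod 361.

ord(346) | φ(361) = φ(19^2) = 19·(19−1) = 342 = 2 · 3^2 · 19.
Divisors of 342: 1, 2, 3, 6, 9, 18, 19, 38, 57, 114, 171, 342.
Test each divisor d:
346^1 ≡ 346
346^2 ≡ 225
346^3 ≡ 235
346^6 ≡ 353
346^9 ≡ 286
346^18 ≡ 210
346^19 ≡ 99
346^38 ≡ 54
346^57 ≡ 292
346^114 ≡ 68
346^171 ≡ 1
Hence ord(346) = 171.

171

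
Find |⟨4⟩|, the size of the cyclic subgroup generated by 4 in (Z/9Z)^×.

3

By Lagrange's theorem, ord_9(4) divides φ(9) = φ(3^2) = 3·(3−1) = 6 = 2 · 3.
Divisors of 6: 1, 2, 3, 6.
Test each divisor d:
4^1 ≡ 4
4^2 ≡ 7
4^3 ≡ 1
The smallest such exponent is 3, so the order of 4 is 3.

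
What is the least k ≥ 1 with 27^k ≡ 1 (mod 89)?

88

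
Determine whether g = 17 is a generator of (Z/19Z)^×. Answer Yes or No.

No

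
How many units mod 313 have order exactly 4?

φ(313) = 313 − 1 = 312 = 2^3 · 3 · 13.
In a cyclic group of order 312, there are φ(d) elements of order d for each divisor d of 312, and zero for non-divisors.
4 = 2^2 divides 312, and φ(4) = 2.

2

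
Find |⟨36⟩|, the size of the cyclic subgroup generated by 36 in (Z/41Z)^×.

20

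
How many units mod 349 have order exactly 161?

0

φ(349) = 349 − 1 = 348 = 2^2 · 3 · 29.
(Z/349Z)^× is cyclic (|G| = 348); a cyclic group of order m has exactly φ(d) elements of each order d | m, and none otherwise.
Here 348 is not a multiple of 161, so there are no elements of order 161.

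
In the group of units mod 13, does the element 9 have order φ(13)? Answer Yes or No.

No

φ(13) = 13 − 1 = 12 = 2^2 · 3.
It suffices to check that the order of 9 is not a proper divisor of 12: compute 9^(12/q) for q ∈ {2, 3}.
9^6 ≡ 1 (mod 13)  [q = 2: ≡ 1 ✗]
9^4 ≡ 9 (mod 13)  [q = 3: ≢ 1 ✓]
The check at q = 2 fails, so 9 generates a proper subgroup.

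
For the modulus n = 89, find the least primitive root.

φ(89) = 89 − 1 = 88 = 2^3 · 11.
g is a primitive root iff g^(88/q) ≢ 1 (mod 89) for each prime q ∈ {2, 11}.
g = 2: 2^44 ≡ 1 — hits 1, so not a primitive root.
g = 3: 3^44 ≡ 88; 3^8 ≡ 64 — none is 1, so 3 is a primitive root.
The smallest primitive root modulo 89 is 3.

3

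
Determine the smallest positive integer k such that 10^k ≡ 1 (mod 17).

16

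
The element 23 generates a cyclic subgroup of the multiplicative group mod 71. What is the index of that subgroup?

ord(23) | φ(71) = 71 − 1 = 70 = 2 · 5 · 7.
Divisors of 70: 1, 2, 5, 7, 10, 14, 35, 70.
Evaluate successive powers at the divisors of 70:
23^1 ≡ 23
23^2 ≡ 32
23^5 ≡ 51
23^7 ≡ 70
23^10 ≡ 45
23^14 ≡ 1
Thus |⟨23⟩| = ord(23) = 14.
Index = |(Z/71Z)^×| / |⟨23⟩| = 70 / 14 = 5.

5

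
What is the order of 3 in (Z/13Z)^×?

3

ord(3) | φ(13) = 13 − 1 = 12 = 2^2 · 3.
Divisors of 12: 1, 2, 3, 4, 6, 12.
Test each divisor d:
3^1 ≡ 3 (mod 13)
3^2 ≡ 9 (mod 13)
3^3 ≡ 1 (mod 13) ✓
So ord_13(3) = 3.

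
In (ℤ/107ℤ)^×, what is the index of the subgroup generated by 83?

2

ord(83) | φ(107) = 107 − 1 = 106 = 2 · 53.
Divisors of 106: 1, 2, 53, 106.
Evaluate successive powers at the divisors of 106:
83^1 ≡ 83
83^2 ≡ 41
83^53 ≡ 1
Thus |⟨83⟩| = ord(83) = 53.
[(Z/107Z)^× : ⟨83⟩] = 106/53 = 2.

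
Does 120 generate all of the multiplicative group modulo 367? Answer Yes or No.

φ(367) = 367 − 1 = 366 = 2 · 3 · 61.
An element g generates (Z/367Z)^× iff g^(366/q) ≢ 1 (mod 367) for each prime q ∈ {2, 3, 61}.
120^183 ≡ 1 (mod 367)  [q = 2: ≡ 1 ✗]
120^122 ≡ 1 (mod 367)  [q = 3: ≡ 1 ✗]
120^6 ≡ 105 (mod 367)  [q = 61: ≢ 1 ✓]
The check at q = 2 fails, so 120 generates a proper subgroup.

No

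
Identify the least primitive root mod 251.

6

φ(251) = 251 − 1 = 250 = 2 · 5^3.
g is a primitive root iff g^(250/q) ≢ 1 (mod 251) for each prime q ∈ {2, 5}.
g = 2: 2^125 ≡ 250; 2^50 ≡ 1 — hits 1, so not a primitive root.
g = 3: 3^125 ≡ 1 — hits 1, so not a primitive root.
g = 4: 4^125 ≡ 1 — hits 1, so not a primitive root.
g = 5: 5^125 ≡ 1 — hits 1, so not a primitive root.
g = 6: 6^125 ≡ 250; 6^50 ≡ 219 — none is 1, so 6 is a primitive root.
The smallest primitive root modulo 251 is 6.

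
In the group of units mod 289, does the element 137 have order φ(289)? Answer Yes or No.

No

φ(289) = φ(17^2) = 17·(17−1) = 272 = 2^4 · 17.
It suffices to check that the order of 137 is not a proper divisor of 272: compute 137^(272/q) for q ∈ {2, 17}.
137^136 ≡ 1 (mod 289)  [q = 2: ≡ 1 ✗]
137^16 ≡ 154 (mod 289)  [q = 17: ≢ 1 ✓]
137^136 ≡ 1 shows ord(137) | 136, strictly less than φ(289); not a primitive root.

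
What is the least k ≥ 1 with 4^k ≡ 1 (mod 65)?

6

Since 4 ∈ (Z/65Z)^×, its order divides φ(65) = φ(5·13) = (5−1)·(13−1) = 4·12 = 48 = 2^4 · 3.
Divisors of 48: 1, 2, 3, 4, 6, 8, 12, 16, 24, 48.
Evaluate successive powers at the divisors of 48:
4^1 ≡ 4 (mod 65)
4^2 ≡ 16 (mod 65)
4^3 ≡ 64 (mod 65)
4^4 ≡ 61 (mod 65)
4^6 ≡ 1 (mod 65) ✓
The smallest such exponent is 6, so the order of 4 is 6.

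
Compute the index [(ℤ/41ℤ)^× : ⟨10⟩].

8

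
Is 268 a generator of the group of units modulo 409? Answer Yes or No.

Yes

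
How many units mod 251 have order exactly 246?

φ(251) = 251 − 1 = 250 = 2 · 5^3.
In a cyclic group of order 250, there are φ(d) elements of order d for each divisor d of 250, and zero for non-divisors.
Since 246 ∤ 250, the count is 0.

0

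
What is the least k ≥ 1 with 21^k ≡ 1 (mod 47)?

ord(21) | φ(47) = 47 − 1 = 46 = 2 · 23.
Divisors of 46: 1, 2, 23, 46.
Check 21^d mod 47 for each divisor in increasing order:
21^1 ≡ 21 (mod 47)
21^2 ≡ 18 (mod 47)
21^23 ≡ 1 (mod 47) ✓
So ord_47(21) = 23.

23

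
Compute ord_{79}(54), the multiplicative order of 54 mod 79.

By Lagrange's theorem, ord_79(54) divides φ(79) = 79 − 1 = 78 = 2 · 3 · 13.
Divisors of 78: 1, 2, 3, 6, 13, 26, 39, 78.
Evaluate successive powers at the divisors of 78:
54^1 ≡ 54 (mod 79)
54^2 ≡ 72 (mod 79)
54^3 ≡ 17 (mod 79)
54^6 ≡ 52 (mod 79)
54^13 ≡ 24 (mod 79)
54^26 ≡ 23 (mod 79)
54^39 ≡ 78 (mod 79)
54^78 ≡ 1 (mod 79) ✓
So ord_79(54) = 78.

78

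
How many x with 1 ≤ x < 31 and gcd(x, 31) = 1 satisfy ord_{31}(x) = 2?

φ(31) = 31 − 1 = 30 = 2 · 3 · 5.
(Z/31Z)^× is cyclic (|G| = 30); a cyclic group of order m has exactly φ(d) elements of each order d | m, and none otherwise.
2 | 30, and φ(2) = 2 − 1 = 1.

1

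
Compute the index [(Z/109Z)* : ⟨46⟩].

Since 46 ∈ (Z/109Z)^×, its order divides φ(109) = 109 − 1 = 108 = 2^2 · 3^3.
Divisors of 108: 1, 2, 3, 4, 6, 9, 12, 18, 27, 36, 54, 108.
Check 46^d mod 109 for each divisor in increasing order:
46^1 ≡ 46 (mod 109)
46^2 ≡ 45 (mod 109)
46^3 ≡ 108 (mod 109)
46^4 ≡ 63 (mod 109)
46^6 ≡ 1 (mod 109) ✓
So ord_109(46) = 6, hence |⟨46⟩| = 6.
Index = |(Z/109Z)^×| / |⟨46⟩| = 108 / 6 = 18.

18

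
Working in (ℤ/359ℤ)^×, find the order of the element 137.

The order of 137 must divide φ(359) = 359 − 1 = 358 = 2 · 179.
Divisors of 358: 1, 2, 179, 358.
Compute 137^d (mod 359) for the divisors d until we hit 1:
137^1 ≡ 137 (mod 359)
137^2 ≡ 101 (mod 359)
137^179 ≡ 358 (mod 359)
137^358 ≡ 1 (mod 359) ✓
Hence ord(137) = 358.

358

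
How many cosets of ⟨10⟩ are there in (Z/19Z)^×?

1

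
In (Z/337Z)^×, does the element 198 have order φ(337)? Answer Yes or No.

Yes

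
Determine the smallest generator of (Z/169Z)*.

2

φ(169) = φ(13^2) = 13·(13−1) = 156 = 2^2 · 3 · 13.
Test candidates g = 2, 3, … against the prime factors q ∈ {2, 3, 13} of φ(169): g is a generator iff g^(156/q) ≢ 1 for every such q.
g = 2: 2^78 ≡ 168; 2^52 ≡ 146; 2^12 ≡ 40 — none is 1, so 2 is a primitive root.
Hence the least primitive root of 169 is 2.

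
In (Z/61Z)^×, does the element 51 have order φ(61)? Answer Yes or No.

Yes

φ(61) = 61 − 1 = 60 = 2^2 · 3 · 5.
An element g generates (Z/61Z)^× iff g^(60/q) ≢ 1 (mod 61) for each prime q ∈ {2, 3, 5}.
51^30 ≡ 60 (mod 61)  [q = 2: ≢ 1 ✓]
51^20 ≡ 13 (mod 61)  [q = 3: ≢ 1 ✓]
51^12 ≡ 58 (mod 61)  [q = 5: ≢ 1 ✓]
None equal 1, so ord_61(51) = 60: 51 is a primitive root.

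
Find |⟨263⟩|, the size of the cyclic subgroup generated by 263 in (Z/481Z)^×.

18

Since 263 ∈ (Z/481Z)^×, its order divides φ(481) = φ(13·37) = (13−1)·(37−1) = 12·36 = 432 = 2^4 · 3^3.
Divisors of 432: 1, 2, 3, 4, 6, 8, 9, 12, 16, 18, 24, 27, 36, 48, 54, 72, 108, 144, 216, 432.
Compute 263^d (mod 481) for the divisors d until we hit 1:
263^1 ≡ 263
263^2 ≡ 386
263^3 ≡ 27
263^4 ≡ 367
263^6 ≡ 248
263^8 ≡ 9
263^9 ≡ 443
263^12 ≡ 417
263^16 ≡ 81
263^18 ≡ 1
So ord_481(263) = 18.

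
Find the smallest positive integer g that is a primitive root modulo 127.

3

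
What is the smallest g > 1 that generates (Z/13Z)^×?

2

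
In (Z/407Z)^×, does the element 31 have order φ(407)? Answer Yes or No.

No

407 = 11 · 37 is a product of two distinct odd primes, so (Z/407Z)^× ≅ (Z/11Z)^× × (Z/37Z)^× is not cyclic.
No primitive root modulo 407 exists; in particular 31 is not one.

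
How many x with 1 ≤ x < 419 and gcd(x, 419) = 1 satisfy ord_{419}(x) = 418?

180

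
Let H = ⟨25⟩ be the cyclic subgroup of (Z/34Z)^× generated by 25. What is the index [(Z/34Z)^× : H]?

The order of 25 must divide φ(34) = φ(2)·φ(17) = 1·16 = 16 = 2^4.
Divisors of 16: 1, 2, 4, 8, 16.
Compute 25^d (mod 34) for the divisors d until we hit 1:
25^1 ≡ 25 (mod 34)
25^2 ≡ 13 (mod 34)
25^4 ≡ 33 (mod 34)
25^8 ≡ 1 (mod 34) ✓
So ord_34(25) = 8, hence |⟨25⟩| = 8.
Index = |(Z/34Z)^×| / |⟨25⟩| = 16 / 8 = 2.

2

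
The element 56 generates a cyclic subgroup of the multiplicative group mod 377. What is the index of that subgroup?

The order of 56 must divide φ(377) = φ(13·29) = (13−1)·(29−1) = 12·28 = 336 = 2^4 · 3 · 7.
Divisors of 336: 1, 2, 3, 4, 6, 7, 8, 12, 14, 16, 21, 24, 28, 42, 48, 56, 84, 112, 168, 336.
Compute 56^d (mod 377) for the divisors d until we hit 1:
56^1 ≡ 56 (mod 377)
56^2 ≡ 120 (mod 377)
56^3 ≡ 311 (mod 377)
56^4 ≡ 74 (mod 377)
56^6 ≡ 209 (mod 377)
56^7 ≡ 17 (mod 377)
56^8 ≡ 198 (mod 377)
56^12 ≡ 326 (mod 377)
56^14 ≡ 289 (mod 377)
56^16 ≡ 373 (mod 377)
56^21 ≡ 12 (mod 377)
56^24 ≡ 339 (mod 377)
56^28 ≡ 204 (mod 377)
56^42 ≡ 144 (mod 377)
56^48 ≡ 313 (mod 377)
56^56 ≡ 146 (mod 377)
56^84 ≡ 1 (mod 377) ✓
So ord_377(56) = 84, hence |⟨56⟩| = 84.
[(Z/377Z)^× : ⟨56⟩] = 336/84 = 4.

4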